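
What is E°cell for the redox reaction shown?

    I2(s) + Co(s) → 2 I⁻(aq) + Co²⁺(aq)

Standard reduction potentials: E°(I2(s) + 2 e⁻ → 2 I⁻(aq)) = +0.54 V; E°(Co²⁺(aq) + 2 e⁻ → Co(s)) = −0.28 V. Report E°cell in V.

+0.82 V

I2(s) gains electrons, so the I₂/I⁻ couple is the cathode; the Co²⁺/Co couple is the anode.
E°cell = E°(cathode) − E°(anode) = +0.54 − (−0.28) = +0.82 V.
The positive value indicates the reaction is spontaneous as written.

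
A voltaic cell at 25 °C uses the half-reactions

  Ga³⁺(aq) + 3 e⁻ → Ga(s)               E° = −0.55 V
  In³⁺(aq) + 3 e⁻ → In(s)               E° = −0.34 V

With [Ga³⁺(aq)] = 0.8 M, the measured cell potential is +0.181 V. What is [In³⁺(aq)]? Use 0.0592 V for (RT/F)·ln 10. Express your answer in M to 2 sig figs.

In³⁺/In is the cathode (higher E°); E°cell = −0.34 − (−0.55) = +0.21 V with n = 3.
Rearranging E = E° − (0.0592/n)·log Q gives log Q = 3(+0.21 − (+0.181))/0.0592 = 1.470.
The balanced reaction is In³⁺(aq) + Ga(s) → In(s) + Ga³⁺(aq), so Q = [Ga³⁺(aq)] / [In³⁺(aq)].
Substituting the known concentrations and solving, log [In³⁺(aq)] = −1.567 and [In³⁺(aq)] = 0.027 M.

0.027 M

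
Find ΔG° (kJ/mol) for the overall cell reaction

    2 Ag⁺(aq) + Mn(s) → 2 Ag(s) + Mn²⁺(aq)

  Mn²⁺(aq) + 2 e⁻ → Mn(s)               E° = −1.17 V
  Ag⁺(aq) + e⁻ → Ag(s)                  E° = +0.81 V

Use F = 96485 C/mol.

−382 kJ/mol

In the reaction as written Ag⁺(aq) is reduced, so the Ag⁺/Ag couple is the cathode and Mn²⁺/Mn is the anode.
E°cell = +0.81 − (−1.17) = +1.98 V; balancing electrons gives n = 2.
ΔG° = −nFE°cell = −(2)(96485)(+1.98) J/mol = −382 kJ/mol.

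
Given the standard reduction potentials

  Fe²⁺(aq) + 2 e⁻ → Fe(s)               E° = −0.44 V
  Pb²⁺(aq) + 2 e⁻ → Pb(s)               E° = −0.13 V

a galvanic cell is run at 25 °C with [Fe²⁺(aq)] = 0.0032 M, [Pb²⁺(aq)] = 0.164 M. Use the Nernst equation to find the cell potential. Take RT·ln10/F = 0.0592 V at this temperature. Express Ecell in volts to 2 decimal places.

The Pb²⁺/Pb couple has the more positive E°, so it is the cathode; Fe²⁺/Fe is the anode.
E°cell = E°cat − E°an = −0.13 − (−0.44) = +0.31 V; n = 2.
For the overall reaction Pb²⁺(aq) + Fe(s) → Pb(s) + Fe²⁺(aq), Q = [Fe²⁺(aq)] / [Pb²⁺(aq)] = 0.0195, giving log Q = −1.710.
By the Nernst equation, E = +0.31 − (0.0592/2)·(−1.710) = +0.36 V.

+0.36 V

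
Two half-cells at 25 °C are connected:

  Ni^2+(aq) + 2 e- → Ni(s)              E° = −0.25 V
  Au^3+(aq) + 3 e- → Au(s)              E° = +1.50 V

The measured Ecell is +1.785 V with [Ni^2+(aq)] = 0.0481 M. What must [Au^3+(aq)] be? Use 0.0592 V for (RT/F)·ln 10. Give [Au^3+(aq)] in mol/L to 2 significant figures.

0.63 M

Au³⁺/Au is the cathode (higher E°); E°cell = +1.50 − (−0.25) = +1.75 V with n = 6.
Rearranging E = E° − (0.0592/n)·log Q gives log Q = 6(+1.75 − (+1.785))/0.0592 = −3.547.
The balanced reaction is 2 Au^3+(aq) + 3 Ni(s) → 2 Au(s) + 3 Ni^2+(aq), so Q = [Ni^2+(aq)]^3 / [Au^3+(aq)]^2.
Solving for the unknown gives log [Au^3+(aq)] = −0.203, so [Au^3+(aq)] ≈ 0.63 M.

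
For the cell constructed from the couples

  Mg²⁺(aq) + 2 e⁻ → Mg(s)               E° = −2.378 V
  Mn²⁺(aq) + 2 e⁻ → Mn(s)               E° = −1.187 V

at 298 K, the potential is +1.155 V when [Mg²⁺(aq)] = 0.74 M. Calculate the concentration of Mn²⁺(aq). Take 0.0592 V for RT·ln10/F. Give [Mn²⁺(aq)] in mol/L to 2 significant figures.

0.045 M

The Mn²⁺/Mn couple has the larger reduction potential, so it is the cathode: E°cell = −1.187 − (−2.378) = +1.191 V and n = 2.
Rearranging E = E° − (0.0592/n)·log Q gives log Q = 2(+1.191 − (+1.155))/0.0592 = 1.216.
Balancing electrons gives Mn²⁺(aq) + Mg(s) → Mn(s) + Mg²⁺(aq); thus Q = [Mg²⁺(aq)] / [Mn²⁺(aq)].
Solving for the unknown gives log [Mn²⁺(aq)] = −1.347, so [Mn²⁺(aq)] ≈ 0.045 M.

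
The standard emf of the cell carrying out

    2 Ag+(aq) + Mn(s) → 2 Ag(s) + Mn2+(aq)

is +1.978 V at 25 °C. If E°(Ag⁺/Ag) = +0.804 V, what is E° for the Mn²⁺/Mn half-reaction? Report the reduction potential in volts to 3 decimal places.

−1.174 V

In the reaction as written the Ag⁺/Ag couple is reduced (cathode) and Mn²⁺/Mn is oxidized (anode), so E°cell = E°(Ag⁺/Ag) − E°(Mn²⁺/Mn).
E°(Mn²⁺/Mn) = E°(cathode) − E°cell = +0.804 − (+1.978) = −1.174 V.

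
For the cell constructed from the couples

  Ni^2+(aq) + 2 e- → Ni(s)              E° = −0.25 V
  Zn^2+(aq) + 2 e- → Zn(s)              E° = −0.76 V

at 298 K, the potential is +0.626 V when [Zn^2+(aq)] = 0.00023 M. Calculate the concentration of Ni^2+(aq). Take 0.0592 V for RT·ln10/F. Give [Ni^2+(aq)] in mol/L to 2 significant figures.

1.9 M

The Ni²⁺/Ni couple has the larger reduction potential, so it is the cathode: E°cell = −0.25 − (−0.76) = +0.51 V and n = 2.
From the Nernst equation, log Q = n(E° − E)/0.0592 = 2·(+0.51 − (+0.626))/0.0592 = −3.919.
For Ni^2+(aq) + Zn(s) → Ni(s) + Zn^2+(aq), the reaction quotient is Q = [Zn^2+(aq)] / [Ni^2+(aq)].
Substituting the known concentrations and solving, log [Ni^2+(aq)] = 0.281 and [Ni^2+(aq)] = 1.9 M.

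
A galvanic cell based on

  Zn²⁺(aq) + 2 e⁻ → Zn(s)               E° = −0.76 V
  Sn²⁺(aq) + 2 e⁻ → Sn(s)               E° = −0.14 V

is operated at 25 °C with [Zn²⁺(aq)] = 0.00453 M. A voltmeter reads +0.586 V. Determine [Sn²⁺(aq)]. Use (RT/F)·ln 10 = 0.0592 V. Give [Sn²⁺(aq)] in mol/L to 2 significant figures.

0.00032 M

With Sn²⁺/Sn at the cathode and Zn²⁺/Zn at the anode, E°cell = −0.14 − (−0.76) = +0.62 V (n = 2).
Rearranging E = E° − (0.0592/n)·log Q gives log Q = 2(+0.62 − (+0.586))/0.0592 = 1.149.
Balancing electrons gives Sn²⁺(aq) + Zn(s) → Sn(s) + Zn²⁺(aq); thus Q = [Zn²⁺(aq)] / [Sn²⁺(aq)].
Substituting the known concentrations and solving, log [Sn²⁺(aq)] = −3.493 and [Sn²⁺(aq)] = 0.00032 M.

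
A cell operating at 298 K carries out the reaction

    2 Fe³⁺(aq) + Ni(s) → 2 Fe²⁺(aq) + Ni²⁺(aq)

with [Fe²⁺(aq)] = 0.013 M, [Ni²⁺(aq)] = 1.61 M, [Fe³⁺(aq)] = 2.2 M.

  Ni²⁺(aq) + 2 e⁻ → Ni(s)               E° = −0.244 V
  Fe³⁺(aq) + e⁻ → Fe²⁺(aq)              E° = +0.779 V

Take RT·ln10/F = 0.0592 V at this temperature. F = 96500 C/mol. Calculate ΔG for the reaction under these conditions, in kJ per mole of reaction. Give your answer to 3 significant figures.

−222 kJ/mol

With Fe³⁺/Fe²⁺ reduced at the cathode, E°cell = +0.779 − (−0.244) = +1.023 V and n = 2.
Q = ([Fe²⁺(aq)]^2·[Ni²⁺(aq)]) / [Fe³⁺(aq)]^2 = 5.62×10^−5, so log Q = −4.250 and E = +1.023 − (0.0592/2)(−4.250) = +1.1488 V.
Finally ΔG = −nFE = −(2)(96500 C/mol)(+1.1488 V) = −222 kJ/mol.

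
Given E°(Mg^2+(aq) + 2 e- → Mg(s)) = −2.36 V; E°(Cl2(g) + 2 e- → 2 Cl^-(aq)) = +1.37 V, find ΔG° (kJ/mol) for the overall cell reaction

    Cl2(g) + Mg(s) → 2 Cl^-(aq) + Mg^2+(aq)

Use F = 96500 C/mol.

In the reaction as written Cl2(g) is reduced, so the Cl₂/Cl⁻ couple is the cathode and Mg²⁺/Mg is the anode.
E°cell = +1.37 − (−2.36) = +3.73 V; balancing electrons gives n = 2.
ΔG° = −nFE°cell = −(2)(96500)(+3.73) J/mol = −720 kJ/mol.

−720 kJ/mol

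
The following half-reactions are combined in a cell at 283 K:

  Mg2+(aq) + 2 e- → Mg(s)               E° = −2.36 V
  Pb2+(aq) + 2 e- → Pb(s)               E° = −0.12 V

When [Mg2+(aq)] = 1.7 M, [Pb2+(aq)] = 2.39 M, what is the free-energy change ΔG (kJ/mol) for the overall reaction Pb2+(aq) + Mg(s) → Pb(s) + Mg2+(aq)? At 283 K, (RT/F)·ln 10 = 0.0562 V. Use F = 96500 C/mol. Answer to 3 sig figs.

−433 kJ/mol

The standard cell potential is −0.12 − (−2.36) = +2.24 V, with n = 2 electrons in the balanced equation.
Q = [Mg2+(aq)] / [Pb2+(aq)] = 0.711, so log Q = −0.148 and E = +2.24 − (0.0562/2)(−0.148) = +2.2442 V.
ΔG = −nFE = −(2)(96500)(+2.2442) J/mol = −433 kJ/mol.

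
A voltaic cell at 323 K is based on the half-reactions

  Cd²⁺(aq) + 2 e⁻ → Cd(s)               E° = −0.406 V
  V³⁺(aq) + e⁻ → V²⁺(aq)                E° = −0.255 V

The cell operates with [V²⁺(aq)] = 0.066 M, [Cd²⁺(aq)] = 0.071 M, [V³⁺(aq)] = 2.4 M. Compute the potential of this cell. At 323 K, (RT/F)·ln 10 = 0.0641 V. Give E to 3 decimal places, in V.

V³⁺/V²⁺ is reduced (cathode, E° = −0.255 V) and Cd²⁺/Cd is oxidized (anode).
E°cell = −0.255 − (−0.406) = +0.151 V, with n = 2 electrons transferred.
Balancing gives 2 V³⁺(aq) + Cd(s) → 2 V²⁺(aq) + Cd²⁺(aq); hence Q = ([V²⁺(aq)]^2·[Cd²⁺(aq)]) / [V³⁺(aq)]^2 = 5.37×10^−5 (log Q = −4.270).
By the Nernst equation, E = +0.151 − (0.0641/2)·(−4.270) = +0.288 V.

+0.288 V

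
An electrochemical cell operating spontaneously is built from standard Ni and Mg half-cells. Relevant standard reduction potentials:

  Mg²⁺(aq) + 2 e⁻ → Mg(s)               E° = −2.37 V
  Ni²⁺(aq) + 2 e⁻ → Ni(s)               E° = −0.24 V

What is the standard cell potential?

Of the two couples in this cell, the one with the more positive reduction potential is reduced at the cathode: here that is Ni²⁺/Ni (−0.24 V); Mg²⁺/Mg (−2.37 V) is the anode.
E°cell = E°(cathode) − E°(anode) = −0.24 − (−2.37) = +2.13 V.

+2.13 V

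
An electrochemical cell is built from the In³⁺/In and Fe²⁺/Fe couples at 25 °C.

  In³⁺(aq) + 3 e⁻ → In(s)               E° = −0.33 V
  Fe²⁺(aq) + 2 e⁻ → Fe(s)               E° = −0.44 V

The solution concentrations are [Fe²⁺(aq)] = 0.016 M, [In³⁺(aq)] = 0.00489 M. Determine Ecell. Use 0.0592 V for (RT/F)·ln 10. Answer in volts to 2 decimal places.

The In³⁺/In couple has the more positive E°, so it is the cathode; Fe²⁺/Fe is the anode.
The standard potential is −0.33 − (−0.44) = +0.11 V and the balanced reaction transfers n = 6 electrons.
The balanced reaction is 2 In³⁺(aq) + 3 Fe(s) → 2 In(s) + 3 Fe²⁺(aq), so Q = [Fe²⁺(aq)]^3 / [In³⁺(aq)]^2 = 0.171 and log Q = −0.766.
E = E° − (0.0592/n)·log Q = +0.11 − (0.0592/6)(−0.766) = +0.12 V.

+0.12 V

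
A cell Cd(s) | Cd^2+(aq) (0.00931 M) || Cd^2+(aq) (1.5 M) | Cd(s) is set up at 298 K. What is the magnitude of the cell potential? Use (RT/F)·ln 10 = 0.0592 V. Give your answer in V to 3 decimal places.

0.065 V

For a concentration cell E°cell = 0, since both electrodes use the same couple.
The compartment with the higher Cd^2+(aq) concentration (1.5 M) acts as the cathode; ions are reduced there and produced at the dilute (0.00931 M) anode.
With n = 2, Ecell = −(0.0592/2)·log([dilute]/[conc]) = −(0.0592/2)·log(0.00931/1.5) = +0.065 V.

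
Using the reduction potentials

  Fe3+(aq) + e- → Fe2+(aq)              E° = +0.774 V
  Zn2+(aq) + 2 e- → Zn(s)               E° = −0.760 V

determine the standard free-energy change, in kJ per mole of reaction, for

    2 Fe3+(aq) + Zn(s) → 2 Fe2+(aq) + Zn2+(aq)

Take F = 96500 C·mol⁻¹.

−296 kJ/mol

In the reaction as written Fe3+(aq) is reduced, so the Fe³⁺/Fe²⁺ couple is the cathode and Zn²⁺/Zn is the anode.
E°cell = +0.774 − (−0.760) = +1.534 V; balancing electrons gives n = 2.
ΔG° = −nFE°cell = −(2)(96500)(+1.534) J/mol = −296 kJ/mol.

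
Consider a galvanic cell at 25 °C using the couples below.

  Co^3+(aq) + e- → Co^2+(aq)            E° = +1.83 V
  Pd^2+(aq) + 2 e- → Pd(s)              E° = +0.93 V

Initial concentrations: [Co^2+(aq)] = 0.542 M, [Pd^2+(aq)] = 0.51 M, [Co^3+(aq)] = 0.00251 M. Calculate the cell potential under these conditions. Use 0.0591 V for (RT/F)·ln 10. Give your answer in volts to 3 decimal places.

+0.771 V

Co³⁺/Co²⁺ is reduced (cathode, E° = +1.83 V) and Pd²⁺/Pd is oxidized (anode).
E°cell = E°cat − E°an = +1.83 − (+0.93) = +0.90 V; n = 2.
For the overall reaction 2 Co^3+(aq) + Pd(s) → 2 Co^2+(aq) + Pd^2+(aq), Q = ([Co^2+(aq)]^2·[Pd^2+(aq)]) / [Co^3+(aq)]^2 = 2.38×10^4, giving log Q = 4.376.
E = E° − (0.0591/n)·log Q = +0.90 − (0.0591/2)(4.376) = +0.771 V.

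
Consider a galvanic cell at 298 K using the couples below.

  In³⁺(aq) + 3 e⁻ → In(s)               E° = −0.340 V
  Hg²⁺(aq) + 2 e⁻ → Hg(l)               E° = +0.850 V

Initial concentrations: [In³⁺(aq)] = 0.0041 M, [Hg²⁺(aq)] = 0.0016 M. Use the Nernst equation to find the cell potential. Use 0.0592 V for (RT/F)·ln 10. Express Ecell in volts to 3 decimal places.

Hg²⁺/Hg is reduced (cathode, E° = +0.850 V) and In³⁺/In is oxidized (anode).
E°cell = E°cat − E°an = +0.850 − (−0.340) = +1.190 V; n = 6.
For the overall reaction 3 Hg²⁺(aq) + 2 In(s) → 3 Hg(l) + 2 In³⁺(aq), Q = [In³⁺(aq)]^2 / [Hg²⁺(aq)]^3 = 4.1×10^3, giving log Q = 3.613.
E = E° − (0.0592/n)·log Q = +1.190 − (0.0592/6)(3.613) = +1.154 V.

+1.154 V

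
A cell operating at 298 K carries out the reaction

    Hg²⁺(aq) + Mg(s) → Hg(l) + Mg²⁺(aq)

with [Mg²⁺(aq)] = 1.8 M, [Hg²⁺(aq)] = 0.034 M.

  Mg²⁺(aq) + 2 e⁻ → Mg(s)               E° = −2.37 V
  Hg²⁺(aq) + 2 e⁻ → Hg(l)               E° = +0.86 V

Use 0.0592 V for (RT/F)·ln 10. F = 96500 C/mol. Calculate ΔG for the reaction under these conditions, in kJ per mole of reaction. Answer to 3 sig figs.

The standard cell potential is +0.86 − (−2.37) = +3.23 V, with n = 2 electrons in the balanced equation.
Here Q = [Mg²⁺(aq)] / [Hg²⁺(aq)] = 52.9 (log Q = 1.724), giving E = +3.23 − (0.0592/2)·(1.724) = +3.1790 V.
ΔG = −nFE = −(2)(96500)(+3.1790) J/mol = −614 kJ/mol.

−614 kJ/mol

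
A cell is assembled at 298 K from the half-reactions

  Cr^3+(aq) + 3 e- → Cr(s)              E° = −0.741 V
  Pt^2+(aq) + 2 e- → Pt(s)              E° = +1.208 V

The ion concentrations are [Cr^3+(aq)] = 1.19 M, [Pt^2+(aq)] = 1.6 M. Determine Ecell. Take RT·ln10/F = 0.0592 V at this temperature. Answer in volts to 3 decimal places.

The Pt²⁺/Pt couple has the more positive E°, so it is the cathode; Cr³⁺/Cr is the anode.
The standard potential is +1.208 − (−0.741) = +1.949 V and the balanced reaction transfers n = 6 electrons.
The balanced reaction is 3 Pt^2+(aq) + 2 Cr(s) → 3 Pt(s) + 2 Cr^3+(aq), so Q = [Cr^3+(aq)]^2 / [Pt^2+(aq)]^3 = 0.346 and log Q = −0.461.
By the Nernst equation, E = +1.949 − (0.0592/6)·(−0.461) = +1.954 V.

+1.954 V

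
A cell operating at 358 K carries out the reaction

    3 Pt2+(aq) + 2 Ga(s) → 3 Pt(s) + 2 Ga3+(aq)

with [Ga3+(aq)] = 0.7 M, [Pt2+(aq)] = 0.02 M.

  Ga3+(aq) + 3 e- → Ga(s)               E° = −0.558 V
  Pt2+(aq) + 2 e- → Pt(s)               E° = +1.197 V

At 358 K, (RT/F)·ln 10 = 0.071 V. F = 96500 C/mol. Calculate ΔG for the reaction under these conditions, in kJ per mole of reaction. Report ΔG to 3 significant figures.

E°cell = +1.197 − (−0.558) = +1.755 V; the balanced reaction transfers n = 6 electrons.
Here Q = [Ga3+(aq)]^2 / [Pt2+(aq)]^3 = 6.12×10^4 (log Q = 4.787), giving E = +1.755 − (0.071/6)·(4.787) = +1.6984 V.
ΔG = −nFE = −(6)(96500)(+1.6984) J/mol = −983 kJ/mol.

−983 kJ/mol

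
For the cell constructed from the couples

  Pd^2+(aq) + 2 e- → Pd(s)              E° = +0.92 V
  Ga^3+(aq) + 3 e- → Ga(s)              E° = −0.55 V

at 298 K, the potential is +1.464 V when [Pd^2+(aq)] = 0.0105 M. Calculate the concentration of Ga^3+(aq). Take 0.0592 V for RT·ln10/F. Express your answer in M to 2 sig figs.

0.0022 M

With Pd²⁺/Pd at the cathode and Ga³⁺/Ga at the anode, E°cell = +0.92 − (−0.55) = +1.47 V (n = 6).
Since E = E° − (0.0592/n)·log Q, log Q = n(E° − E)/0.0592 = 0.608.
The balanced reaction is 3 Pd^2+(aq) + 2 Ga(s) → 3 Pd(s) + 2 Ga^3+(aq), so Q = [Ga^3+(aq)]^2 / [Pd^2+(aq)]^3.
Solving for the unknown gives log [Ga^3+(aq)] = −2.664, so [Ga^3+(aq)] ≈ 0.0022 M.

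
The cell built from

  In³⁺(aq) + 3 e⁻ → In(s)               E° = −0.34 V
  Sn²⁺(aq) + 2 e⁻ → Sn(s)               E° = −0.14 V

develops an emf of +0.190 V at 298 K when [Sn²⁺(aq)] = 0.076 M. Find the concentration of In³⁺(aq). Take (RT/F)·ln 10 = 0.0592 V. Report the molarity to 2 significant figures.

0.067 M

Sn²⁺/Sn is the cathode (higher E°); E°cell = −0.14 − (−0.34) = +0.20 V with n = 6.
From the Nernst equation, log Q = n(E° − E)/0.0592 = 6·(+0.20 − (+0.190))/0.0592 = 1.014.
Balancing electrons gives 3 Sn²⁺(aq) + 2 In(s) → 3 Sn(s) + 2 In³⁺(aq); thus Q = [In³⁺(aq)]^2 / [Sn²⁺(aq)]^3.
Substituting the known concentrations and solving, log [In³⁺(aq)] = −1.172 and [In³⁺(aq)] = 0.067 M.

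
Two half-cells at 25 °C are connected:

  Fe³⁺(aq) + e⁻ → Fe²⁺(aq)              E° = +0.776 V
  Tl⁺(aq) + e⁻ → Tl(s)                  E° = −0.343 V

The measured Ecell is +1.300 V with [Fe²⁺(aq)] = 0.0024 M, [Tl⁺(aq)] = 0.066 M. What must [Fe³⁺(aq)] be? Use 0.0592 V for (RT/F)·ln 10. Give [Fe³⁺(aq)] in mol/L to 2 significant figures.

Fe³⁺/Fe²⁺ is the cathode (higher E°); E°cell = +0.776 − (−0.343) = +1.119 V with n = 1.
Rearranging E = E° − (0.0592/n)·log Q gives log Q = 1(+1.119 − (+1.300))/0.0592 = −3.057.
The balanced reaction is Fe³⁺(aq) + Tl(s) → Fe²⁺(aq) + Tl⁺(aq), so Q = ([Fe²⁺(aq)]·[Tl⁺(aq)]) / [Fe³⁺(aq)].
Substituting the known concentrations and solving, log [Fe³⁺(aq)] = −0.743 and [Fe³⁺(aq)] = 0.18 M.

0.18 M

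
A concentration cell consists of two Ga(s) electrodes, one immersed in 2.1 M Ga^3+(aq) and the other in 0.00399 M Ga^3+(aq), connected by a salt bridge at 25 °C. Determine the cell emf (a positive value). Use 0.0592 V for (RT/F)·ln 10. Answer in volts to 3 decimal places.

0.054 V

For a concentration cell E°cell = 0, since both electrodes use the same couple.
The compartment with the higher Ga^3+(aq) concentration (2.1 M) acts as the cathode; ions are reduced there and produced at the dilute (0.00399 M) anode.
With n = 3, Ecell = −(0.0592/3)·log([dilute]/[conc]) = −(0.0592/3)·log(0.00399/2.1) = +0.054 V.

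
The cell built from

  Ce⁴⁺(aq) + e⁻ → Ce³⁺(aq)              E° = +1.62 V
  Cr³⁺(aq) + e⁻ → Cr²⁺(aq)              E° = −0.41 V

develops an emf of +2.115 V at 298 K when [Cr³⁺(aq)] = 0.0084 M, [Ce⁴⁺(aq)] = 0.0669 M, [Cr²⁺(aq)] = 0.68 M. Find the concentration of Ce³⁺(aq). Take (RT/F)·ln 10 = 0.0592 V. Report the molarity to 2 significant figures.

0.20 M

The Ce⁴⁺/Ce³⁺ couple has the larger reduction potential, so it is the cathode: E°cell = +1.62 − (−0.41) = +2.03 V and n = 1.
Rearranging E = E° − (0.0592/n)·log Q gives log Q = 1(+2.03 − (+2.115))/0.0592 = −1.436.
The balanced reaction is Ce⁴⁺(aq) + Cr²⁺(aq) → Ce³⁺(aq) + Cr³⁺(aq), so Q = ([Ce³⁺(aq)]·[Cr³⁺(aq)]) / ([Ce⁴⁺(aq)]·[Cr²⁺(aq)]).
Substituting the known concentrations and solving, log [Ce³⁺(aq)] = −0.702 and [Ce³⁺(aq)] = 0.20 M.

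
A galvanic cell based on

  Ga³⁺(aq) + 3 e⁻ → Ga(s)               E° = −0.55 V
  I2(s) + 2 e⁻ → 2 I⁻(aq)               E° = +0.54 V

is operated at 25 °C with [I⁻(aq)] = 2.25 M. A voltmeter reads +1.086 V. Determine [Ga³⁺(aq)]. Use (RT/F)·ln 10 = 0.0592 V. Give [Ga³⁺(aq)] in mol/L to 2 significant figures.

I₂/I⁻ is the cathode (higher E°); E°cell = +0.54 − (−0.55) = +1.09 V with n = 6.
Since E = E° − (0.0592/n)·log Q, log Q = n(E° − E)/0.0592 = 0.405.
Balancing electrons gives 3 I2(s) + 2 Ga(s) → 6 I⁻(aq) + 2 Ga³⁺(aq); thus Q = [I⁻(aq)]^6·[Ga³⁺(aq)]^2.
Solving for the unknown gives log [Ga³⁺(aq)] = −0.854, so [Ga³⁺(aq)] ≈ 0.14 M.

0.14 M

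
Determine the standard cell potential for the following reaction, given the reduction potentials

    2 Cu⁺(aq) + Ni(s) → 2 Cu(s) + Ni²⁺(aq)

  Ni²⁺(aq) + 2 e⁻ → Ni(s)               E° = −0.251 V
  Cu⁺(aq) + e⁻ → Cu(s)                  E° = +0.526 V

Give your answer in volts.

Cu⁺(aq) gains electrons, so the Cu⁺/Cu couple is the cathode; the Ni²⁺/Ni couple is the anode.
E°cell = E°(cathode) − E°(anode) = +0.526 − (−0.251) = +0.777 V.

+0.777 V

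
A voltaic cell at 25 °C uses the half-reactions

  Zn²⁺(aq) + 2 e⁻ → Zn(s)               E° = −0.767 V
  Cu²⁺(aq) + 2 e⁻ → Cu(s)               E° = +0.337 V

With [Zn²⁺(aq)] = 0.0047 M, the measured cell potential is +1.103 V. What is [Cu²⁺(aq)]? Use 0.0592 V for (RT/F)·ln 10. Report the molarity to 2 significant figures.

Cu²⁺/Cu is the cathode (higher E°); E°cell = +0.337 − (−0.767) = +1.104 V with n = 2.
Since E = E° − (0.0592/n)·log Q, log Q = n(E° − E)/0.0592 = 0.034.
For Cu²⁺(aq) + Zn(s) → Cu(s) + Zn²⁺(aq), the reaction quotient is Q = [Zn²⁺(aq)] / [Cu²⁺(aq)].
Isolating [Cu²⁺(aq)] in Q = 10^{0.034} yields log [Cu²⁺(aq)] = −2.362, i.e. 0.0043 M.

0.0043 M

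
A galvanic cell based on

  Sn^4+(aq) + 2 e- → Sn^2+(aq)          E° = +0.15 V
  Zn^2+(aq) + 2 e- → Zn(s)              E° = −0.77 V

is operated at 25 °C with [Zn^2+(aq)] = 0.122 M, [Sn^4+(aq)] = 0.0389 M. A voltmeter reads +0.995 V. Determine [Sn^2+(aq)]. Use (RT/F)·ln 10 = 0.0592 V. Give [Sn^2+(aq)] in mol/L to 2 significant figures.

0.00093 M

The Sn⁴⁺/Sn²⁺ couple has the larger reduction potential, so it is the cathode: E°cell = +0.15 − (−0.77) = +0.92 V and n = 2.
Rearranging E = E° − (0.0592/n)·log Q gives log Q = 2(+0.92 − (+0.995))/0.0592 = −2.534.
The balanced reaction is Sn^4+(aq) + Zn(s) → Sn^2+(aq) + Zn^2+(aq), so Q = ([Sn^2+(aq)]·[Zn^2+(aq)]) / [Sn^4+(aq)].
Solving for the unknown gives log [Sn^2+(aq)] = −3.030, so [Sn^2+(aq)] ≈ 0.00093 M.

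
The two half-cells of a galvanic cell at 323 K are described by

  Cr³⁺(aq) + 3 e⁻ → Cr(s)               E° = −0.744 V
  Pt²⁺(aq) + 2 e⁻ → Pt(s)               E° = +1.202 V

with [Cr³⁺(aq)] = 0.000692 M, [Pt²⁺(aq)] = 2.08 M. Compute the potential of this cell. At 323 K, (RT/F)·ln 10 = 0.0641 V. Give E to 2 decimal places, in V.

Since E°(Pt²⁺/Pt) > E°(Cr³⁺/Cr), Pt²⁺/Pt serves as the cathode.
The standard potential is +1.202 − (−0.744) = +1.946 V and the balanced reaction transfers n = 6 electrons.
The balanced reaction is 3 Pt²⁺(aq) + 2 Cr(s) → 3 Pt(s) + 2 Cr³⁺(aq), so Q = [Cr³⁺(aq)]^2 / [Pt²⁺(aq)]^3 = 5.32×10^−8 and log Q = −7.274.
E = E° − (0.0641/n)·log Q = +1.946 − (0.0641/6)(−7.274) = +2.02 V.

+2.02 V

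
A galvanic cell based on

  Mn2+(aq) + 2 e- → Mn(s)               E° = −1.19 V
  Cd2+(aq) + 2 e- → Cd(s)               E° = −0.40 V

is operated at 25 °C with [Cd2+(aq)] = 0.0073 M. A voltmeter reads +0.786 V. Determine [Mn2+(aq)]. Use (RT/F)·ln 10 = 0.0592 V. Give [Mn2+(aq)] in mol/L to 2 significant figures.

0.010 M

The Cd²⁺/Cd couple has the larger reduction potential, so it is the cathode: E°cell = −0.40 − (−1.19) = +0.79 V and n = 2.
From the Nernst equation, log Q = n(E° − E)/0.0592 = 2·(+0.79 − (+0.786))/0.0592 = 0.135.
For Cd2+(aq) + Mn(s) → Cd(s) + Mn2+(aq), the reaction quotient is Q = [Mn2+(aq)] / [Cd2+(aq)].
Substituting the known concentrations and solving, log [Mn2+(aq)] = −2.002 and [Mn2+(aq)] = 0.010 M.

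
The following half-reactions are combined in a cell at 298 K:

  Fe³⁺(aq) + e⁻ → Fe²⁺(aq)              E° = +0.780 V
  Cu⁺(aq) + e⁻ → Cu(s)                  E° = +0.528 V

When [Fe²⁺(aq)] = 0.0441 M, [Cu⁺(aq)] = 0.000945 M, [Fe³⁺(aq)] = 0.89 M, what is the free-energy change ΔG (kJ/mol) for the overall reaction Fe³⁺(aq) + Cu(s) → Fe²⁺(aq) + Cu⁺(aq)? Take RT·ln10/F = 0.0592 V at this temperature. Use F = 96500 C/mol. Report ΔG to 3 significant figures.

With Fe³⁺/Fe²⁺ reduced at the cathode, E°cell = +0.780 − (+0.528) = +0.252 V and n = 1.
The reaction quotient is ([Fe²⁺(aq)]·[Cu⁺(aq)]) / [Fe³⁺(aq)] = 4.68×10^−5; by Nernst, E = +0.252 − (0.0592/1)(−4.330) = +0.5083 V.
Then ΔG = −nFE = −1 × 96500 × +0.5083 J/mol = −49.1 kJ/mol.

−49.1 kJ/mol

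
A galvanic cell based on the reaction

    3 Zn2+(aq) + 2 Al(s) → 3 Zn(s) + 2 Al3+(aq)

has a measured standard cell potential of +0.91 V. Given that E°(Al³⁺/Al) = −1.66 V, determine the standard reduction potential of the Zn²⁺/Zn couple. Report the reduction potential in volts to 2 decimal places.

In the reaction as written the Zn²⁺/Zn couple is reduced (cathode) and Al³⁺/Al is oxidized (anode), so E°cell = E°(Zn²⁺/Zn) − E°(Al³⁺/Al).
E°(Zn²⁺/Zn) = E°cell + E°(anode) = +0.91 + (−1.66) = −0.75 V.

−0.75 V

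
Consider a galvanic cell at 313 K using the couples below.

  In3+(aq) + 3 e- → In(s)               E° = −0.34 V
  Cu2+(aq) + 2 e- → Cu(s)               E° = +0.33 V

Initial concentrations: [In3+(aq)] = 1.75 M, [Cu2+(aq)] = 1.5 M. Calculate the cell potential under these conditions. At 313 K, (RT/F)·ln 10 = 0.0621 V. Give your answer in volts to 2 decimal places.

Since E°(Cu²⁺/Cu) > E°(In³⁺/In), Cu²⁺/Cu serves as the cathode.
The standard potential is +0.33 − (−0.34) = +0.67 V and the balanced reaction transfers n = 6 electrons.
The balanced reaction is 3 Cu2+(aq) + 2 In(s) → 3 Cu(s) + 2 In3+(aq), so Q = [In3+(aq)]^2 / [Cu2+(aq)]^3 = 0.907 and log Q = −0.042.
Applying E = E° − (RT ln10/nF)·log Q gives +0.67 − (0.0621/6)(−0.042) = +0.67 V.

+0.67 V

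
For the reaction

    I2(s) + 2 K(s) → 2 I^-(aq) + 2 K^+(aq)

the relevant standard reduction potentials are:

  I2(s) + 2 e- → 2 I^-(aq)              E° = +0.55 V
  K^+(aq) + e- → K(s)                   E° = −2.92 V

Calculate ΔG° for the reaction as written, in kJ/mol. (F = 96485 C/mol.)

−670 kJ/mol

In the reaction as written I2(s) is reduced, so the I₂/I⁻ couple is the cathode and K⁺/K is the anode.
E°cell = +0.55 − (−2.92) = +3.47 V; balancing electrons gives n = 2.
ΔG° = −nFE°cell = −(2)(96485)(+3.47) J/mol = −670 kJ/mol.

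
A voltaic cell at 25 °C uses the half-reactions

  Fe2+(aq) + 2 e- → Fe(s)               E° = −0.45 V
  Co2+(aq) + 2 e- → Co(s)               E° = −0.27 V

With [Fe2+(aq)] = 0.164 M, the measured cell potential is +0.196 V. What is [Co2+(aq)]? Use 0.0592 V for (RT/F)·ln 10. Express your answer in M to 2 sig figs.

0.57 M

Co²⁺/Co is the cathode (higher E°); E°cell = −0.27 − (−0.45) = +0.18 V with n = 2.
From the Nernst equation, log Q = n(E° − E)/0.0592 = 2·(+0.18 − (+0.196))/0.0592 = −0.541.
The balanced reaction is Co2+(aq) + Fe(s) → Co(s) + Fe2+(aq), so Q = [Fe2+(aq)] / [Co2+(aq)].
Isolating [Co2+(aq)] in Q = 10^{−0.541} yields log [Co2+(aq)] = −0.244, i.e. 0.57 M.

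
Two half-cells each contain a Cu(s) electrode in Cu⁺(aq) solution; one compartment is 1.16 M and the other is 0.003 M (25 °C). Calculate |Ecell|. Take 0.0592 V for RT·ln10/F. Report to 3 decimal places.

For a concentration cell E°cell = 0, since both electrodes use the same couple.
The compartment with the higher Cu⁺(aq) concentration (1.16 M) acts as the cathode; ions are reduced there and produced at the dilute (0.003 M) anode.
With n = 1, Ecell = −(0.0592/1)·log([dilute]/[conc]) = −(0.0592/1)·log(0.003/1.16) = +0.153 V.

0.153 V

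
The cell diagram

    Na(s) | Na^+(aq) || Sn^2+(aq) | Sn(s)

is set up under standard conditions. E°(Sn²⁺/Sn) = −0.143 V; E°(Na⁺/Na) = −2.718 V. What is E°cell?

+2.575 V

By convention the left-hand electrode in cell notation is the anode (oxidation) and the right-hand electrode is the cathode (reduction).
E°cell = E°(right) − E°(left) = −0.143 − (−2.718) = +2.575 V.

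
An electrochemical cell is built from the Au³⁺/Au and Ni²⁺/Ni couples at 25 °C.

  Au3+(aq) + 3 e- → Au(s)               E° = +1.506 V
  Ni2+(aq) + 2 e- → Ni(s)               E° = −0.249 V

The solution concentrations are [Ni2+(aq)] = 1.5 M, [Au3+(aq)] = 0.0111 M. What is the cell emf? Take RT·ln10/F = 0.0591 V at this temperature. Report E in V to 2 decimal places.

+1.71 V

Since E°(Au³⁺/Au) > E°(Ni²⁺/Ni), Au³⁺/Au serves as the cathode.
E°cell = E°cat − E°an = +1.506 − (−0.249) = +1.755 V; n = 6.
For the overall reaction 2 Au3+(aq) + 3 Ni(s) → 2 Au(s) + 3 Ni2+(aq), Q = [Ni2+(aq)]^3 / [Au3+(aq)]^2 = 2.74×10^4, giving log Q = 4.438.
By the Nernst equation, E = +1.755 − (0.0591/6)·(4.438) = +1.71 V.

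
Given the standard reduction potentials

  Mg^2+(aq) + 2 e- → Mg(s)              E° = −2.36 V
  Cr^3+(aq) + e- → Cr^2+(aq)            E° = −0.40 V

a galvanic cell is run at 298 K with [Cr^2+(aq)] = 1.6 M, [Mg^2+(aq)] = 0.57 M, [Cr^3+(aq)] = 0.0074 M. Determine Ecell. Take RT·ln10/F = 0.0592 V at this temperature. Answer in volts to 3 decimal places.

Cr³⁺/Cr²⁺ is reduced (cathode, E° = −0.40 V) and Mg²⁺/Mg is oxidized (anode).
E°cell = E°cat − E°an = −0.40 − (−2.36) = +1.96 V; n = 2.
For the overall reaction 2 Cr^3+(aq) + Mg(s) → 2 Cr^2+(aq) + Mg^2+(aq), Q = ([Cr^2+(aq)]^2·[Mg^2+(aq)]) / [Cr^3+(aq)]^2 = 2.66×10^4, giving log Q = 4.426.
E = E° − (0.0592/n)·log Q = +1.96 − (0.0592/2)(4.426) = +1.829 V.

+1.829 V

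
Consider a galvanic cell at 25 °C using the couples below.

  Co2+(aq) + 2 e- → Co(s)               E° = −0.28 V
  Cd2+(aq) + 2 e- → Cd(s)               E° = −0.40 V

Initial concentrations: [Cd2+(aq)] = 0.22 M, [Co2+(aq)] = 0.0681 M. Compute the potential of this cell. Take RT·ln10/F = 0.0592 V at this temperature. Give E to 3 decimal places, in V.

+0.105 V

The Co²⁺/Co couple has the more positive E°, so it is the cathode; Cd²⁺/Cd is the anode.
E°cell = −0.28 − (−0.40) = +0.12 V, with n = 2 electrons transferred.
The balanced reaction is Co2+(aq) + Cd(s) → Co(s) + Cd2+(aq), so Q = [Cd2+(aq)] / [Co2+(aq)] = 3.23 and log Q = 0.509.
Applying E = E° − (RT ln10/nF)·log Q gives +0.12 − (0.0592/2)(0.509) = +0.105 V.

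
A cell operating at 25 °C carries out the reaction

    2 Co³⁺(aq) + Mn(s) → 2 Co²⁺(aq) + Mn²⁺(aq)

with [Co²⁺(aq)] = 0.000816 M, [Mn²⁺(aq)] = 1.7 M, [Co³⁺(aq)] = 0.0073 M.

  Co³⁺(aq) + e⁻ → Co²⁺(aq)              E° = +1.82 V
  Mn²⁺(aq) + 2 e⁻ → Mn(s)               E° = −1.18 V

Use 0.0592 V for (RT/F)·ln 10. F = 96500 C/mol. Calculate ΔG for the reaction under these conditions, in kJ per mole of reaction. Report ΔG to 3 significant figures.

−589 kJ/mol

The standard cell potential is +1.82 − (−1.18) = +3.00 V, with n = 2 electrons in the balanced equation.
Here Q = ([Co²⁺(aq)]^2·[Mn²⁺(aq)]) / [Co³⁺(aq)]^2 = 0.0212 (log Q = −1.673), giving E = +3.00 − (0.0592/2)·(−1.673) = +3.0495 V.
Finally ΔG = −nFE = −(2)(96500 C/mol)(+3.0495 V) = −589 kJ/mol.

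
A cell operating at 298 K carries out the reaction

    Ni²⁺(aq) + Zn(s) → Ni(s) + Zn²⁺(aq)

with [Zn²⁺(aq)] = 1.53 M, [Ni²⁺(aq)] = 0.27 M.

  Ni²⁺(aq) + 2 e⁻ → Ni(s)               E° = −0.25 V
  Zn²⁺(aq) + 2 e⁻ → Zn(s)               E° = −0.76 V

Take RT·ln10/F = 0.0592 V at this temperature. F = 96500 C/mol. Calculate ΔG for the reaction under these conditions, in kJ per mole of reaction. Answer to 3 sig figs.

E°cell = −0.25 − (−0.76) = +0.51 V; the balanced reaction transfers n = 2 electrons.
The reaction quotient is [Zn²⁺(aq)] / [Ni²⁺(aq)] = 5.67; by Nernst, E = +0.51 − (0.0592/2)(0.753) = +0.4877 V.
ΔG = −nFE = −(2)(96500)(+0.4877) J/mol = −94.1 kJ/mol.

−94.1 kJ/mol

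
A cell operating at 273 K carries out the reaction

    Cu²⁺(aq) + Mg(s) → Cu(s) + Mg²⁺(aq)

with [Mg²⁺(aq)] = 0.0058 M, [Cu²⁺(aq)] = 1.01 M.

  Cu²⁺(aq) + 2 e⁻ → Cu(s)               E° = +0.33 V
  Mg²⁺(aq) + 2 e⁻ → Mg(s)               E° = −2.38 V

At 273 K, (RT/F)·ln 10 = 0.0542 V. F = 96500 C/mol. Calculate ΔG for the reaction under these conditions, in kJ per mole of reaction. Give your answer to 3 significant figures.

The standard cell potential is +0.33 − (−2.38) = +2.71 V, with n = 2 electrons in the balanced equation.
The reaction quotient is [Mg²⁺(aq)] / [Cu²⁺(aq)] = 0.00574; by Nernst, E = +2.71 − (0.0542/2)(−2.241) = +2.7707 V.
Then ΔG = −nFE = −2 × 96500 × +2.7707 J/mol = −535 kJ/mol.

−535 kJ/mol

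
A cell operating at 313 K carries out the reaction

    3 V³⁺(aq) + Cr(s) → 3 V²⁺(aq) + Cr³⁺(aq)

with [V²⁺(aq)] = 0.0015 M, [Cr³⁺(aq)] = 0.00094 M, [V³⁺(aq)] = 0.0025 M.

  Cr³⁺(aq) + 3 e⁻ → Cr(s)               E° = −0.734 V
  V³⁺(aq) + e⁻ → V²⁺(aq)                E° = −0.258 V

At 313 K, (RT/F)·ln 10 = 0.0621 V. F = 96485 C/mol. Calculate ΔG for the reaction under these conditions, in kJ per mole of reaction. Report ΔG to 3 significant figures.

−160 kJ/mol

E°cell = −0.258 − (−0.734) = +0.476 V; the balanced reaction transfers n = 3 electrons.
Here Q = ([V²⁺(aq)]^3·[Cr³⁺(aq)]) / [V³⁺(aq)]^3 = 0.000203 (log Q = −3.692), giving E = +0.476 − (0.0621/3)·(−3.692) = +0.5524 V.
Then ΔG = −nFE = −3 × 96485 × +0.5524 J/mol = −160 kJ/mol.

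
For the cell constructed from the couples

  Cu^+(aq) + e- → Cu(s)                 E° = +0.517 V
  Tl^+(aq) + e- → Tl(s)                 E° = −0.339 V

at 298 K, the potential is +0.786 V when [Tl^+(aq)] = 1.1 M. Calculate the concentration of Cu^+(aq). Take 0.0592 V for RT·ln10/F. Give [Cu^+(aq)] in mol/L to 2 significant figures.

0.072 M

The Cu⁺/Cu couple has the larger reduction potential, so it is the cathode: E°cell = +0.517 − (−0.339) = +0.856 V and n = 1.
Since E = E° − (0.0592/n)·log Q, log Q = n(E° − E)/0.0592 = 1.182.
The balanced reaction is Cu^+(aq) + Tl(s) → Cu(s) + Tl^+(aq), so Q = [Tl^+(aq)] / [Cu^+(aq)].
Isolating [Cu^+(aq)] in Q = 10^{1.182} yields log [Cu^+(aq)] = −1.141, i.e. 0.072 M.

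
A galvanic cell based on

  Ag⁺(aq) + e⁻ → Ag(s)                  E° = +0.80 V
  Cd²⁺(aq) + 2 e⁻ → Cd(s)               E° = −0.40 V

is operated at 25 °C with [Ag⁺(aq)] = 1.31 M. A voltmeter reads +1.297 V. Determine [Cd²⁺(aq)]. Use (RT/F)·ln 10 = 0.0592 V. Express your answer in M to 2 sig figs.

With Ag⁺/Ag at the cathode and Cd²⁺/Cd at the anode, E°cell = +0.80 − (−0.40) = +1.20 V (n = 2).
From the Nernst equation, log Q = n(E° − E)/0.0592 = 2·(+1.20 − (+1.297))/0.0592 = −3.277.
The balanced reaction is 2 Ag⁺(aq) + Cd(s) → 2 Ag(s) + Cd²⁺(aq), so Q = [Cd²⁺(aq)] / [Ag⁺(aq)]^2.
Isolating [Cd²⁺(aq)] in Q = 10^{−3.277} yields log [Cd²⁺(aq)] = −3.042, i.e. 0.00091 M.

0.00091 M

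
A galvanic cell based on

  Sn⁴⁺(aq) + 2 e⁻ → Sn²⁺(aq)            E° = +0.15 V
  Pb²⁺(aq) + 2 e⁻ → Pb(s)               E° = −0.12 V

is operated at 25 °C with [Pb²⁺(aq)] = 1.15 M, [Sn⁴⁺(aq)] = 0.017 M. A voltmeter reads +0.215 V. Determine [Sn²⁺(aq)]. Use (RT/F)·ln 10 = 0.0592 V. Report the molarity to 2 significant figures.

With Sn⁴⁺/Sn²⁺ at the cathode and Pb²⁺/Pb at the anode, E°cell = +0.15 − (−0.12) = +0.27 V (n = 2).
From the Nernst equation, log Q = n(E° − E)/0.0592 = 2·(+0.27 − (+0.215))/0.0592 = 1.858.
For Sn⁴⁺(aq) + Pb(s) → Sn²⁺(aq) + Pb²⁺(aq), the reaction quotient is Q = ([Sn²⁺(aq)]·[Pb²⁺(aq)]) / [Sn⁴⁺(aq)].
Solving for the unknown gives log [Sn²⁺(aq)] = 0.028, so [Sn²⁺(aq)] ≈ 1.1 M.

1.1 M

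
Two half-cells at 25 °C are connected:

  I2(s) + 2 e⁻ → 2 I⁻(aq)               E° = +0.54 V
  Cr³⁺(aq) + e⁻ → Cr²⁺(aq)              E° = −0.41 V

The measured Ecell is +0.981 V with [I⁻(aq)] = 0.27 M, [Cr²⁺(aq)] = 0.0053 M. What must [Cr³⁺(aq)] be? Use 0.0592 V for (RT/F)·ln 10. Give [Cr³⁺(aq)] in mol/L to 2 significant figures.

0.0059 M

I₂/I⁻ is the cathode (higher E°); E°cell = +0.54 − (−0.41) = +0.95 V with n = 2.
Since E = E° − (0.0592/n)·log Q, log Q = n(E° − E)/0.0592 = −1.047.
For I2(s) + 2 Cr²⁺(aq) → 2 I⁻(aq) + 2 Cr³⁺(aq), the reaction quotient is Q = ([I⁻(aq)]^2·[Cr³⁺(aq)]^2) / [Cr²⁺(aq)]^2.
Isolating [Cr³⁺(aq)] in Q = 10^{−1.047} yields log [Cr³⁺(aq)] = −2.231, i.e. 0.0059 M.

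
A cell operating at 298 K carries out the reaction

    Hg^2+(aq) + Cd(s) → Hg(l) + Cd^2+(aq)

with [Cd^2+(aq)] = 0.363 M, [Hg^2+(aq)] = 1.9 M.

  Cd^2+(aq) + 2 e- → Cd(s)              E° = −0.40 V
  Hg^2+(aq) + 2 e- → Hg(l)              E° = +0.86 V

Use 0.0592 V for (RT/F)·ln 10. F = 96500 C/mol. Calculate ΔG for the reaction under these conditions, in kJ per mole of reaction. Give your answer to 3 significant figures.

−247 kJ/mol

E°cell = +0.86 − (−0.40) = +1.26 V; the balanced reaction transfers n = 2 electrons.
Here Q = [Cd^2+(aq)] / [Hg^2+(aq)] = 0.191 (log Q = −0.719), giving E = +1.26 − (0.0592/2)·(−0.719) = +1.2813 V.
Finally ΔG = −nFE = −(2)(96500 C/mol)(+1.2813 V) = −247 kJ/mol.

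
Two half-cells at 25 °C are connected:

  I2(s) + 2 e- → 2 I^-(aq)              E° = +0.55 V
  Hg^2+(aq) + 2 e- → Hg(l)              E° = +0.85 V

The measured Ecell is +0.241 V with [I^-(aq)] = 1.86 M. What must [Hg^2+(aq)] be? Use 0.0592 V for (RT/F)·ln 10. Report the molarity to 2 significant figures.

The Hg²⁺/Hg couple has the larger reduction potential, so it is the cathode: E°cell = +0.85 − (+0.55) = +0.30 V and n = 2.
Rearranging E = E° − (0.0592/n)·log Q gives log Q = 2(+0.30 − (+0.241))/0.0592 = 1.993.
Balancing electrons gives Hg^2+(aq) + 2 I^-(aq) → Hg(l) + I2(s); thus Q = 1 / ([Hg^2+(aq)]·[I^-(aq)]^2).
Isolating [Hg^2+(aq)] in Q = 10^{1.993} yields log [Hg^2+(aq)] = −2.532, i.e. 0.0029 M.

0.0029 M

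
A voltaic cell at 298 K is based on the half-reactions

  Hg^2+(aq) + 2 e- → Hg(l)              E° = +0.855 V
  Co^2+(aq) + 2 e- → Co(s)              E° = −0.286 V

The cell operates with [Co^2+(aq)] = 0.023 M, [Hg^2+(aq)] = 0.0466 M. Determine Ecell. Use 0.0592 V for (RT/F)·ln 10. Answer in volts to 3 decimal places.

+1.150 V

Since E°(Hg²⁺/Hg) > E°(Co²⁺/Co), Hg²⁺/Hg serves as the cathode.
The standard potential is +0.855 − (−0.286) = +1.141 V and the balanced reaction transfers n = 2 electrons.
Balancing gives Hg^2+(aq) + Co(s) → Hg(l) + Co^2+(aq); hence Q = [Co^2+(aq)] / [Hg^2+(aq)] = 0.494 (log Q = −0.307).
E = E° − (0.0592/n)·log Q = +1.141 − (0.0592/2)(−0.307) = +1.150 V.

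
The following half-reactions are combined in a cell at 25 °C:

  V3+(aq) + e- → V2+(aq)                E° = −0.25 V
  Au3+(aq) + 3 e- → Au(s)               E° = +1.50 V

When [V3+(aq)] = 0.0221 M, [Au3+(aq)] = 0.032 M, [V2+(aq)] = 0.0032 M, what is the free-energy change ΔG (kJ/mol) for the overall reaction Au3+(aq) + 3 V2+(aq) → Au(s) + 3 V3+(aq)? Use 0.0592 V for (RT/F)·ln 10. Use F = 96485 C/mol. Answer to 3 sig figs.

−484 kJ/mol

The standard cell potential is +1.50 − (−0.25) = +1.75 V, with n = 3 electrons in the balanced equation.
Here Q = [V3+(aq)]^3 / ([Au3+(aq)]·[V2+(aq)]^3) = 1.03×10^4 (log Q = 4.013), giving E = +1.75 − (0.0592/3)·(4.013) = +1.6708 V.
Finally ΔG = −nFE = −(3)(96485 C/mol)(+1.6708 V) = −484 kJ/mol.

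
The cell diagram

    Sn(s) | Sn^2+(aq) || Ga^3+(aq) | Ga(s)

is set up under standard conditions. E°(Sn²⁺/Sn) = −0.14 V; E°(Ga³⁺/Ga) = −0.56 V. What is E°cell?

−0.42 V

By convention the left-hand electrode in cell notation is the anode (oxidation) and the right-hand electrode is the cathode (reduction).
E°cell = E°(right) − E°(left) = −0.56 − (−0.14) = −0.42 V.
The negative sign shows that, as written, the cell would require an external voltage to drive the reaction.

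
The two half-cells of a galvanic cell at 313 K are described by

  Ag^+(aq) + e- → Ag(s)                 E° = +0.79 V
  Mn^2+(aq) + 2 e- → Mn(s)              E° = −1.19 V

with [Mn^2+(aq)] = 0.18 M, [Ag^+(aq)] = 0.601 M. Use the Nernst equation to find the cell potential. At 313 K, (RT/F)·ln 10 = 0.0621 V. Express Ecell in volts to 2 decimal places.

Ag⁺/Ag is reduced (cathode, E° = +0.79 V) and Mn²⁺/Mn is oxidized (anode).
E°cell = +0.79 − (−1.19) = +1.98 V, with n = 2 electrons transferred.
The balanced reaction is 2 Ag^+(aq) + Mn(s) → 2 Ag(s) + Mn^2+(aq), so Q = [Mn^2+(aq)] / [Ag^+(aq)]^2 = 0.498 and log Q = −0.302.
E = E° − (0.0621/n)·log Q = +1.98 − (0.0621/2)(−0.302) = +1.99 V.

+1.99 V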